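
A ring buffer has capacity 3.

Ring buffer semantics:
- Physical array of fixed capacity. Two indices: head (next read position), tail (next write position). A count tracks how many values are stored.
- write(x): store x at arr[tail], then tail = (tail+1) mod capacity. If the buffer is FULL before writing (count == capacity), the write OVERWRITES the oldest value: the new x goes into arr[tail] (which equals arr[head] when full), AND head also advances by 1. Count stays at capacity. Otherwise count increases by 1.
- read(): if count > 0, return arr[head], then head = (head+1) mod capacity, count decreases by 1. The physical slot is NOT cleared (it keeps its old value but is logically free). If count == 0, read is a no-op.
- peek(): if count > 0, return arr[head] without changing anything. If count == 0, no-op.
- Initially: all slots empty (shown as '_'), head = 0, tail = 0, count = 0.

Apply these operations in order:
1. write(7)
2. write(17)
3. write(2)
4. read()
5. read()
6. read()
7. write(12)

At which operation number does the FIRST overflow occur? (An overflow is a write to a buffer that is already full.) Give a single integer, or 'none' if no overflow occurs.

After op 1 (write(7)): arr=[7 _ _] head=0 tail=1 count=1
After op 2 (write(17)): arr=[7 17 _] head=0 tail=2 count=2
After op 3 (write(2)): arr=[7 17 2] head=0 tail=0 count=3
After op 4 (read()): arr=[7 17 2] head=1 tail=0 count=2
After op 5 (read()): arr=[7 17 2] head=2 tail=0 count=1
After op 6 (read()): arr=[7 17 2] head=0 tail=0 count=0
After op 7 (write(12)): arr=[12 17 2] head=0 tail=1 count=1

Answer: none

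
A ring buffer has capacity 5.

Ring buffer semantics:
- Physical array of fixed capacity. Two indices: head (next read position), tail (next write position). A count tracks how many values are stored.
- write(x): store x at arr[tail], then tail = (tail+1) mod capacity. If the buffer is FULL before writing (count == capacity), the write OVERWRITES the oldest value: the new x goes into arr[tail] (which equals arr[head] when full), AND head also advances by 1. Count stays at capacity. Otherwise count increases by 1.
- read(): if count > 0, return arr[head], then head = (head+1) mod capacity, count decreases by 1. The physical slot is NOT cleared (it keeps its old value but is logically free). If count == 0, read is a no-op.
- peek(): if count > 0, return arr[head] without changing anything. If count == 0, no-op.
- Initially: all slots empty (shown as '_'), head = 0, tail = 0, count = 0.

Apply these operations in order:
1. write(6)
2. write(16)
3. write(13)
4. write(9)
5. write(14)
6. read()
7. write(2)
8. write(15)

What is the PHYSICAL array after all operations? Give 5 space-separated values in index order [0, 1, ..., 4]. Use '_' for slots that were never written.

Answer: 2 15 13 9 14

Derivation:
After op 1 (write(6)): arr=[6 _ _ _ _] head=0 tail=1 count=1
After op 2 (write(16)): arr=[6 16 _ _ _] head=0 tail=2 count=2
After op 3 (write(13)): arr=[6 16 13 _ _] head=0 tail=3 count=3
After op 4 (write(9)): arr=[6 16 13 9 _] head=0 tail=4 count=4
After op 5 (write(14)): arr=[6 16 13 9 14] head=0 tail=0 count=5
After op 6 (read()): arr=[6 16 13 9 14] head=1 tail=0 count=4
After op 7 (write(2)): arr=[2 16 13 9 14] head=1 tail=1 count=5
After op 8 (write(15)): arr=[2 15 13 9 14] head=2 tail=2 count=5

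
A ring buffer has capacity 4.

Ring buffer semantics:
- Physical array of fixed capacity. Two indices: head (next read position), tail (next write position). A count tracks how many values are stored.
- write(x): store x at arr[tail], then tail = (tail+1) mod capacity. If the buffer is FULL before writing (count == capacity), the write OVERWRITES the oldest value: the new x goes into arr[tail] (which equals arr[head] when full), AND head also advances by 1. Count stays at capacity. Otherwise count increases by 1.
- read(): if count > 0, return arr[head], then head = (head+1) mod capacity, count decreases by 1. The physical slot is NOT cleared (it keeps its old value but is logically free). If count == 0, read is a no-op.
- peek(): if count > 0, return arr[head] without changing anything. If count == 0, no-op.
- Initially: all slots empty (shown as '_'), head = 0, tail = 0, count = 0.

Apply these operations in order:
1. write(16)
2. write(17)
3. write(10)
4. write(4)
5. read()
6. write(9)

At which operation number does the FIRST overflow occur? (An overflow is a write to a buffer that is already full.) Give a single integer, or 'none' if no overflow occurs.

After op 1 (write(16)): arr=[16 _ _ _] head=0 tail=1 count=1
After op 2 (write(17)): arr=[16 17 _ _] head=0 tail=2 count=2
After op 3 (write(10)): arr=[16 17 10 _] head=0 tail=3 count=3
After op 4 (write(4)): arr=[16 17 10 4] head=0 tail=0 count=4
After op 5 (read()): arr=[16 17 10 4] head=1 tail=0 count=3
After op 6 (write(9)): arr=[9 17 10 4] head=1 tail=1 count=4

Answer: none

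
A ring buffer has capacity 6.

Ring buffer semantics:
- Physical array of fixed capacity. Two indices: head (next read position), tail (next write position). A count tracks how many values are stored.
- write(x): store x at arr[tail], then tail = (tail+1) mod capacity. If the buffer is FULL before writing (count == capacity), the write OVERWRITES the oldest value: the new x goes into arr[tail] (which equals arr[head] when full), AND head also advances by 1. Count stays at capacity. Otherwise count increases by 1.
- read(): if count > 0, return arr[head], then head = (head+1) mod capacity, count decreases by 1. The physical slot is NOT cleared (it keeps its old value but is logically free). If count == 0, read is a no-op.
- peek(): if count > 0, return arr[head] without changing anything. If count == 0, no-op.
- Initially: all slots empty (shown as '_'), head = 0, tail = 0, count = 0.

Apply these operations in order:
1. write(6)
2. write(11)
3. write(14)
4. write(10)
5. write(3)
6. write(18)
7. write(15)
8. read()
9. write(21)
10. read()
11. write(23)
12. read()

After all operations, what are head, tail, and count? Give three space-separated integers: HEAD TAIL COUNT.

Answer: 4 3 5

Derivation:
After op 1 (write(6)): arr=[6 _ _ _ _ _] head=0 tail=1 count=1
After op 2 (write(11)): arr=[6 11 _ _ _ _] head=0 tail=2 count=2
After op 3 (write(14)): arr=[6 11 14 _ _ _] head=0 tail=3 count=3
After op 4 (write(10)): arr=[6 11 14 10 _ _] head=0 tail=4 count=4
After op 5 (write(3)): arr=[6 11 14 10 3 _] head=0 tail=5 count=5
After op 6 (write(18)): arr=[6 11 14 10 3 18] head=0 tail=0 count=6
After op 7 (write(15)): arr=[15 11 14 10 3 18] head=1 tail=1 count=6
After op 8 (read()): arr=[15 11 14 10 3 18] head=2 tail=1 count=5
After op 9 (write(21)): arr=[15 21 14 10 3 18] head=2 tail=2 count=6
After op 10 (read()): arr=[15 21 14 10 3 18] head=3 tail=2 count=5
After op 11 (write(23)): arr=[15 21 23 10 3 18] head=3 tail=3 count=6
After op 12 (read()): arr=[15 21 23 10 3 18] head=4 tail=3 count=5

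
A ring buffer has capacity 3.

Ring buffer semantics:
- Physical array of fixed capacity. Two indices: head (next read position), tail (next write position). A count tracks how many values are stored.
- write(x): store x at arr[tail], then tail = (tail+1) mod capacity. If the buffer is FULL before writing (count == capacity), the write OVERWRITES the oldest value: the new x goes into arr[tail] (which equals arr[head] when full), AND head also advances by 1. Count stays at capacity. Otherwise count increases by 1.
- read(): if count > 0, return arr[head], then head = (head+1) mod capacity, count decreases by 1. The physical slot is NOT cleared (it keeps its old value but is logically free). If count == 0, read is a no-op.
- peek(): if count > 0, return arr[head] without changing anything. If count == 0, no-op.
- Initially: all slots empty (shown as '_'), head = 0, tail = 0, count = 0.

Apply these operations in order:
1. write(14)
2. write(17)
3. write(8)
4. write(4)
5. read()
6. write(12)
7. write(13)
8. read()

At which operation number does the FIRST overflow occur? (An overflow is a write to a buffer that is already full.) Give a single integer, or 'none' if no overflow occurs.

Answer: 4

Derivation:
After op 1 (write(14)): arr=[14 _ _] head=0 tail=1 count=1
After op 2 (write(17)): arr=[14 17 _] head=0 tail=2 count=2
After op 3 (write(8)): arr=[14 17 8] head=0 tail=0 count=3
After op 4 (write(4)): arr=[4 17 8] head=1 tail=1 count=3
After op 5 (read()): arr=[4 17 8] head=2 tail=1 count=2
After op 6 (write(12)): arr=[4 12 8] head=2 tail=2 count=3
After op 7 (write(13)): arr=[4 12 13] head=0 tail=0 count=3
After op 8 (read()): arr=[4 12 13] head=1 tail=0 count=2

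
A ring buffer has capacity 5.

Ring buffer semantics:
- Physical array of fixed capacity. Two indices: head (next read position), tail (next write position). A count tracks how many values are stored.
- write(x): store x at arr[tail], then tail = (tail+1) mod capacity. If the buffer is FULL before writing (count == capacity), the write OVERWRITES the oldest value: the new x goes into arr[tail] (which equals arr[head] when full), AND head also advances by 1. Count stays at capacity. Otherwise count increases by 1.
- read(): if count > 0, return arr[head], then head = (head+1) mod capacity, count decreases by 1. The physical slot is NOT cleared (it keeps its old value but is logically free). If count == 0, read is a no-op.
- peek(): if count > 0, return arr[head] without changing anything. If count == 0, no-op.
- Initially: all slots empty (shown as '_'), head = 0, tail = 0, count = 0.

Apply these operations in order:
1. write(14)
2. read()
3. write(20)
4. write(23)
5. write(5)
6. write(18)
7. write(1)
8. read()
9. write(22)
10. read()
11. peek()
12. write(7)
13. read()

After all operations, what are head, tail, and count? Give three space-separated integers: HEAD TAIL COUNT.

After op 1 (write(14)): arr=[14 _ _ _ _] head=0 tail=1 count=1
After op 2 (read()): arr=[14 _ _ _ _] head=1 tail=1 count=0
After op 3 (write(20)): arr=[14 20 _ _ _] head=1 tail=2 count=1
After op 4 (write(23)): arr=[14 20 23 _ _] head=1 tail=3 count=2
After op 5 (write(5)): arr=[14 20 23 5 _] head=1 tail=4 count=3
After op 6 (write(18)): arr=[14 20 23 5 18] head=1 tail=0 count=4
After op 7 (write(1)): arr=[1 20 23 5 18] head=1 tail=1 count=5
After op 8 (read()): arr=[1 20 23 5 18] head=2 tail=1 count=4
After op 9 (write(22)): arr=[1 22 23 5 18] head=2 tail=2 count=5
After op 10 (read()): arr=[1 22 23 5 18] head=3 tail=2 count=4
After op 11 (peek()): arr=[1 22 23 5 18] head=3 tail=2 count=4
After op 12 (write(7)): arr=[1 22 7 5 18] head=3 tail=3 count=5
After op 13 (read()): arr=[1 22 7 5 18] head=4 tail=3 count=4

Answer: 4 3 4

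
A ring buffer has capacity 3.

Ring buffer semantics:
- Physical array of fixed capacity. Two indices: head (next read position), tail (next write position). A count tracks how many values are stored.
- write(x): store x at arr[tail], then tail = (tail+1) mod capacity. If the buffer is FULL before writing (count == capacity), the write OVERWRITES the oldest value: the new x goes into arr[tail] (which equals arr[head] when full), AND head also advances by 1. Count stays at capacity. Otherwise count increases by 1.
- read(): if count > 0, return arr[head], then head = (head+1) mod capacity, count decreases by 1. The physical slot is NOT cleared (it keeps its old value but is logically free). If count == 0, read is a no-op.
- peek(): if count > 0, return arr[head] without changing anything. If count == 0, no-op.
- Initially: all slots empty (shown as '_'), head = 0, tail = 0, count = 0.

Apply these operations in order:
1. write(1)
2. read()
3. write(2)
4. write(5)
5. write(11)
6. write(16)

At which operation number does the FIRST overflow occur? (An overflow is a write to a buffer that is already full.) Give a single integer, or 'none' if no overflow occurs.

After op 1 (write(1)): arr=[1 _ _] head=0 tail=1 count=1
After op 2 (read()): arr=[1 _ _] head=1 tail=1 count=0
After op 3 (write(2)): arr=[1 2 _] head=1 tail=2 count=1
After op 4 (write(5)): arr=[1 2 5] head=1 tail=0 count=2
After op 5 (write(11)): arr=[11 2 5] head=1 tail=1 count=3
After op 6 (write(16)): arr=[11 16 5] head=2 tail=2 count=3

Answer: 6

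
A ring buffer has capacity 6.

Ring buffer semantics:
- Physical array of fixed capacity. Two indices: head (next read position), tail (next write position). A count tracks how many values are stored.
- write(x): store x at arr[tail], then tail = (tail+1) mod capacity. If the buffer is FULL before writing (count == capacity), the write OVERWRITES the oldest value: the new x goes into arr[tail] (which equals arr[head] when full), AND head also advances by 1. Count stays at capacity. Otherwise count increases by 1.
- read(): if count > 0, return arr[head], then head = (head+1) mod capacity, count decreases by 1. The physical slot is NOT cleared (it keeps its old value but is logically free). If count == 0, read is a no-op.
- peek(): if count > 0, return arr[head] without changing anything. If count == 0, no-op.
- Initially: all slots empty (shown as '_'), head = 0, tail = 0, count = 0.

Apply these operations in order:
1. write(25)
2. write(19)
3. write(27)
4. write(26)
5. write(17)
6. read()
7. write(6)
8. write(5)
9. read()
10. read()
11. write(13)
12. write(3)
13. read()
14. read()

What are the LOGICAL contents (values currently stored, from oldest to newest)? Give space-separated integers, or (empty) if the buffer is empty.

After op 1 (write(25)): arr=[25 _ _ _ _ _] head=0 tail=1 count=1
After op 2 (write(19)): arr=[25 19 _ _ _ _] head=0 tail=2 count=2
After op 3 (write(27)): arr=[25 19 27 _ _ _] head=0 tail=3 count=3
After op 4 (write(26)): arr=[25 19 27 26 _ _] head=0 tail=4 count=4
After op 5 (write(17)): arr=[25 19 27 26 17 _] head=0 tail=5 count=5
After op 6 (read()): arr=[25 19 27 26 17 _] head=1 tail=5 count=4
After op 7 (write(6)): arr=[25 19 27 26 17 6] head=1 tail=0 count=5
After op 8 (write(5)): arr=[5 19 27 26 17 6] head=1 tail=1 count=6
After op 9 (read()): arr=[5 19 27 26 17 6] head=2 tail=1 count=5
After op 10 (read()): arr=[5 19 27 26 17 6] head=3 tail=1 count=4
After op 11 (write(13)): arr=[5 13 27 26 17 6] head=3 tail=2 count=5
After op 12 (write(3)): arr=[5 13 3 26 17 6] head=3 tail=3 count=6
After op 13 (read()): arr=[5 13 3 26 17 6] head=4 tail=3 count=5
After op 14 (read()): arr=[5 13 3 26 17 6] head=5 tail=3 count=4

Answer: 6 5 13 3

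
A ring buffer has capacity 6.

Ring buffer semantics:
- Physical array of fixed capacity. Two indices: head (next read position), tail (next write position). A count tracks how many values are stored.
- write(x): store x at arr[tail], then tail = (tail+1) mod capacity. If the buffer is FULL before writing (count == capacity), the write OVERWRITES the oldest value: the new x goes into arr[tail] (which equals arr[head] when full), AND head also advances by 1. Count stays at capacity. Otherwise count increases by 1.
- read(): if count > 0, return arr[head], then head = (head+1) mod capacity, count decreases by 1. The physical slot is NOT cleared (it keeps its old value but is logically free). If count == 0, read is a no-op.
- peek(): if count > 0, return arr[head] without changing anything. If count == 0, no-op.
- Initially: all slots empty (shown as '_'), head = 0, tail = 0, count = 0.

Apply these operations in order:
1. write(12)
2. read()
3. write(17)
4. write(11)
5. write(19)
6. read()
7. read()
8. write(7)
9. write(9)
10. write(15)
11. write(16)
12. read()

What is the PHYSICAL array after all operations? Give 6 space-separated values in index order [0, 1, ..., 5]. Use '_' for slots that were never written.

After op 1 (write(12)): arr=[12 _ _ _ _ _] head=0 tail=1 count=1
After op 2 (read()): arr=[12 _ _ _ _ _] head=1 tail=1 count=0
After op 3 (write(17)): arr=[12 17 _ _ _ _] head=1 tail=2 count=1
After op 4 (write(11)): arr=[12 17 11 _ _ _] head=1 tail=3 count=2
After op 5 (write(19)): arr=[12 17 11 19 _ _] head=1 tail=4 count=3
After op 6 (read()): arr=[12 17 11 19 _ _] head=2 tail=4 count=2
After op 7 (read()): arr=[12 17 11 19 _ _] head=3 tail=4 count=1
After op 8 (write(7)): arr=[12 17 11 19 7 _] head=3 tail=5 count=2
After op 9 (write(9)): arr=[12 17 11 19 7 9] head=3 tail=0 count=3
After op 10 (write(15)): arr=[15 17 11 19 7 9] head=3 tail=1 count=4
After op 11 (write(16)): arr=[15 16 11 19 7 9] head=3 tail=2 count=5
After op 12 (read()): arr=[15 16 11 19 7 9] head=4 tail=2 count=4

Answer: 15 16 11 19 7 9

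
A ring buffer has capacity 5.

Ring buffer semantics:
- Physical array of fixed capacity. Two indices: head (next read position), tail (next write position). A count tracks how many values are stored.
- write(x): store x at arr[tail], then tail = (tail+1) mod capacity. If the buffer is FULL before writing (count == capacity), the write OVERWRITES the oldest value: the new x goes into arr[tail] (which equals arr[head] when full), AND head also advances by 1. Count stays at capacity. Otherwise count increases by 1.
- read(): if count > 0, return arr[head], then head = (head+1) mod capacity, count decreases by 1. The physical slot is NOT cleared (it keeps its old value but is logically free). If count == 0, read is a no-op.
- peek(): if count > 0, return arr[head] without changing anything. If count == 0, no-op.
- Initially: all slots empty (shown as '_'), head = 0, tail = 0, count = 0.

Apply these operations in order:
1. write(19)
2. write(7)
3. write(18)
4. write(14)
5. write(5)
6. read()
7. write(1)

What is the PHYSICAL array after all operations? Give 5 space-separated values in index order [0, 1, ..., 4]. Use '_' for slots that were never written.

After op 1 (write(19)): arr=[19 _ _ _ _] head=0 tail=1 count=1
After op 2 (write(7)): arr=[19 7 _ _ _] head=0 tail=2 count=2
After op 3 (write(18)): arr=[19 7 18 _ _] head=0 tail=3 count=3
After op 4 (write(14)): arr=[19 7 18 14 _] head=0 tail=4 count=4
After op 5 (write(5)): arr=[19 7 18 14 5] head=0 tail=0 count=5
After op 6 (read()): arr=[19 7 18 14 5] head=1 tail=0 count=4
After op 7 (write(1)): arr=[1 7 18 14 5] head=1 tail=1 count=5

Answer: 1 7 18 14 5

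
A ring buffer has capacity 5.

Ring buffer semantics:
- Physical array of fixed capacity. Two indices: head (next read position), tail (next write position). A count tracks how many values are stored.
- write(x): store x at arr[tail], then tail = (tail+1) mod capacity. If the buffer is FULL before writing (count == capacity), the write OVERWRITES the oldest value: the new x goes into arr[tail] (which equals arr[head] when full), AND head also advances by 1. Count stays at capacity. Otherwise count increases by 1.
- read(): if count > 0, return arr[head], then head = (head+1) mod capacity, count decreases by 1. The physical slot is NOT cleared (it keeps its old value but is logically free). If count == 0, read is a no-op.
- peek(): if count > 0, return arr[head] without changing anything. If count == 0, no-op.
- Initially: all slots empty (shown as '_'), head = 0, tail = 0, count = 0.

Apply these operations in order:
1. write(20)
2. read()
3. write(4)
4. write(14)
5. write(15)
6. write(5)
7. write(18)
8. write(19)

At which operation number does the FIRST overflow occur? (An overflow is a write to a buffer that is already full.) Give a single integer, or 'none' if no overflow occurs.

After op 1 (write(20)): arr=[20 _ _ _ _] head=0 tail=1 count=1
After op 2 (read()): arr=[20 _ _ _ _] head=1 tail=1 count=0
After op 3 (write(4)): arr=[20 4 _ _ _] head=1 tail=2 count=1
After op 4 (write(14)): arr=[20 4 14 _ _] head=1 tail=3 count=2
After op 5 (write(15)): arr=[20 4 14 15 _] head=1 tail=4 count=3
After op 6 (write(5)): arr=[20 4 14 15 5] head=1 tail=0 count=4
After op 7 (write(18)): arr=[18 4 14 15 5] head=1 tail=1 count=5
After op 8 (write(19)): arr=[18 19 14 15 5] head=2 tail=2 count=5

Answer: 8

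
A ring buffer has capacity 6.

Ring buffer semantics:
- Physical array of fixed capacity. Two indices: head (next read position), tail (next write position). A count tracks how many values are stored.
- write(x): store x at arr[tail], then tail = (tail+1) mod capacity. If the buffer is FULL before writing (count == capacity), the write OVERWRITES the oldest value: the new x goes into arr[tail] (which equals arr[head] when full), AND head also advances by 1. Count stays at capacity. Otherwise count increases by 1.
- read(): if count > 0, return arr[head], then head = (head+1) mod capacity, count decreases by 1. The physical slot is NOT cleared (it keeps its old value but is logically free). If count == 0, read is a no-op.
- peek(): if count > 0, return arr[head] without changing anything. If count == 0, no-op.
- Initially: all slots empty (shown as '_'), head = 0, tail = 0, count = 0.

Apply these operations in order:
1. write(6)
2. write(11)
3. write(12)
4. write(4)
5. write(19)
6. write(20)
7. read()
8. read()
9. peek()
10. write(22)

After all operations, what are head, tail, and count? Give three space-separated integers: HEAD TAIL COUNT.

After op 1 (write(6)): arr=[6 _ _ _ _ _] head=0 tail=1 count=1
After op 2 (write(11)): arr=[6 11 _ _ _ _] head=0 tail=2 count=2
After op 3 (write(12)): arr=[6 11 12 _ _ _] head=0 tail=3 count=3
After op 4 (write(4)): arr=[6 11 12 4 _ _] head=0 tail=4 count=4
After op 5 (write(19)): arr=[6 11 12 4 19 _] head=0 tail=5 count=5
After op 6 (write(20)): arr=[6 11 12 4 19 20] head=0 tail=0 count=6
After op 7 (read()): arr=[6 11 12 4 19 20] head=1 tail=0 count=5
After op 8 (read()): arr=[6 11 12 4 19 20] head=2 tail=0 count=4
After op 9 (peek()): arr=[6 11 12 4 19 20] head=2 tail=0 count=4
After op 10 (write(22)): arr=[22 11 12 4 19 20] head=2 tail=1 count=5

Answer: 2 1 5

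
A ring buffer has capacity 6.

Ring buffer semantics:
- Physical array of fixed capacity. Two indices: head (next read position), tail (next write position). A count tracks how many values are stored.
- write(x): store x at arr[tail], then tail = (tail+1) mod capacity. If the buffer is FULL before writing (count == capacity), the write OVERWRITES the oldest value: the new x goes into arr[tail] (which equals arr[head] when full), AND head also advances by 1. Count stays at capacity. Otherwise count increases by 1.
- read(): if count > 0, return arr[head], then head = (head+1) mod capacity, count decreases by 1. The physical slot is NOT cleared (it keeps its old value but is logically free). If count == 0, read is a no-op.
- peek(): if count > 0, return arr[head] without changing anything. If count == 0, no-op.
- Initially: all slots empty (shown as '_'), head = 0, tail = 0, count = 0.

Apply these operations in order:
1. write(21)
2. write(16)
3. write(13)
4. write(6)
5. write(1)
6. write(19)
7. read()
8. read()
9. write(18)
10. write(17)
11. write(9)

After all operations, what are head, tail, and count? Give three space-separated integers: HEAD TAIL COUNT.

After op 1 (write(21)): arr=[21 _ _ _ _ _] head=0 tail=1 count=1
After op 2 (write(16)): arr=[21 16 _ _ _ _] head=0 tail=2 count=2
After op 3 (write(13)): arr=[21 16 13 _ _ _] head=0 tail=3 count=3
After op 4 (write(6)): arr=[21 16 13 6 _ _] head=0 tail=4 count=4
After op 5 (write(1)): arr=[21 16 13 6 1 _] head=0 tail=5 count=5
After op 6 (write(19)): arr=[21 16 13 6 1 19] head=0 tail=0 count=6
After op 7 (read()): arr=[21 16 13 6 1 19] head=1 tail=0 count=5
After op 8 (read()): arr=[21 16 13 6 1 19] head=2 tail=0 count=4
After op 9 (write(18)): arr=[18 16 13 6 1 19] head=2 tail=1 count=5
After op 10 (write(17)): arr=[18 17 13 6 1 19] head=2 tail=2 count=6
After op 11 (write(9)): arr=[18 17 9 6 1 19] head=3 tail=3 count=6

Answer: 3 3 6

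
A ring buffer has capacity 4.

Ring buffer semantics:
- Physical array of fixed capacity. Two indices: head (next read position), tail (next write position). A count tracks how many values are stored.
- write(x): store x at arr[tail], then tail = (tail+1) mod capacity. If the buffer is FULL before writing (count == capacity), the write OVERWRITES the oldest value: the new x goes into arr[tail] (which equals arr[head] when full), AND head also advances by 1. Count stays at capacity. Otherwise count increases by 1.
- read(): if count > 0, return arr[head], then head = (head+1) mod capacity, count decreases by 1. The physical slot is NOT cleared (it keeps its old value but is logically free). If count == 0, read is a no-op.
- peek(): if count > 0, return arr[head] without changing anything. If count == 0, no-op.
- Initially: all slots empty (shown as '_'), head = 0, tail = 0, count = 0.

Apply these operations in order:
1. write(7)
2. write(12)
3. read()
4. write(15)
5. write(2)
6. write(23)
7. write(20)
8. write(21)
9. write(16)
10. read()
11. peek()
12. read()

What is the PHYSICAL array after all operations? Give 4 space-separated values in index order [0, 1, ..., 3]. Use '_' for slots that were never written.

Answer: 23 20 21 16

Derivation:
After op 1 (write(7)): arr=[7 _ _ _] head=0 tail=1 count=1
After op 2 (write(12)): arr=[7 12 _ _] head=0 tail=2 count=2
After op 3 (read()): arr=[7 12 _ _] head=1 tail=2 count=1
After op 4 (write(15)): arr=[7 12 15 _] head=1 tail=3 count=2
After op 5 (write(2)): arr=[7 12 15 2] head=1 tail=0 count=3
After op 6 (write(23)): arr=[23 12 15 2] head=1 tail=1 count=4
After op 7 (write(20)): arr=[23 20 15 2] head=2 tail=2 count=4
After op 8 (write(21)): arr=[23 20 21 2] head=3 tail=3 count=4
After op 9 (write(16)): arr=[23 20 21 16] head=0 tail=0 count=4
After op 10 (read()): arr=[23 20 21 16] head=1 tail=0 count=3
After op 11 (peek()): arr=[23 20 21 16] head=1 tail=0 count=3
After op 12 (read()): arr=[23 20 21 16] head=2 tail=0 count=2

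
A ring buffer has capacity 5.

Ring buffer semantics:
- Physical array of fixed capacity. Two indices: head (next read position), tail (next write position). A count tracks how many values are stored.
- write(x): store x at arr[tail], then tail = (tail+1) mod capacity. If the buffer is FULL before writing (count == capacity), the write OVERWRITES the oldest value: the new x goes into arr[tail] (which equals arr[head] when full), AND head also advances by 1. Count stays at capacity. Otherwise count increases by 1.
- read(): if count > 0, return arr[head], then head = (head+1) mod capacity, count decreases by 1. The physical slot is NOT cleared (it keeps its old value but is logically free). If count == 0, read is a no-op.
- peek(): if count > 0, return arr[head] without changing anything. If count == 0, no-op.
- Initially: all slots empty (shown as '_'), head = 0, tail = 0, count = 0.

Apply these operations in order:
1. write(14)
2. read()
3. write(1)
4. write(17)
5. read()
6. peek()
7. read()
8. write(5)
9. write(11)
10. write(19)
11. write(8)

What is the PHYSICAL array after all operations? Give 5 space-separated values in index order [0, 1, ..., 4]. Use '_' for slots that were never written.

After op 1 (write(14)): arr=[14 _ _ _ _] head=0 tail=1 count=1
After op 2 (read()): arr=[14 _ _ _ _] head=1 tail=1 count=0
After op 3 (write(1)): arr=[14 1 _ _ _] head=1 tail=2 count=1
After op 4 (write(17)): arr=[14 1 17 _ _] head=1 tail=3 count=2
After op 5 (read()): arr=[14 1 17 _ _] head=2 tail=3 count=1
After op 6 (peek()): arr=[14 1 17 _ _] head=2 tail=3 count=1
After op 7 (read()): arr=[14 1 17 _ _] head=3 tail=3 count=0
After op 8 (write(5)): arr=[14 1 17 5 _] head=3 tail=4 count=1
After op 9 (write(11)): arr=[14 1 17 5 11] head=3 tail=0 count=2
After op 10 (write(19)): arr=[19 1 17 5 11] head=3 tail=1 count=3
After op 11 (write(8)): arr=[19 8 17 5 11] head=3 tail=2 count=4

Answer: 19 8 17 5 11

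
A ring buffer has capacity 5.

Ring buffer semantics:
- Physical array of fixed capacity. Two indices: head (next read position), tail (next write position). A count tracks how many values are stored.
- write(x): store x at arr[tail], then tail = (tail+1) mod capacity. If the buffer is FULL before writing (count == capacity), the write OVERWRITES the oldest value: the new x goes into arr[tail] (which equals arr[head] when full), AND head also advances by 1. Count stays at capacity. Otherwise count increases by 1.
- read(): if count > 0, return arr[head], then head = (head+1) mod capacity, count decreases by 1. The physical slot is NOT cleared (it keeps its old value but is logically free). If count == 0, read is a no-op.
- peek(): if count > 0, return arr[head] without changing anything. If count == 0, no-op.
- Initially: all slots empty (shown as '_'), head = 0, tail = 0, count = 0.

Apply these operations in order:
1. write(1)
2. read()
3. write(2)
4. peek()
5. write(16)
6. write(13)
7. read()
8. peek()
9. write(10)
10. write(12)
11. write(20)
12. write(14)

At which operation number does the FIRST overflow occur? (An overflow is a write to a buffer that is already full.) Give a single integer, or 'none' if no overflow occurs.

Answer: 12

Derivation:
After op 1 (write(1)): arr=[1 _ _ _ _] head=0 tail=1 count=1
After op 2 (read()): arr=[1 _ _ _ _] head=1 tail=1 count=0
After op 3 (write(2)): arr=[1 2 _ _ _] head=1 tail=2 count=1
After op 4 (peek()): arr=[1 2 _ _ _] head=1 tail=2 count=1
After op 5 (write(16)): arr=[1 2 16 _ _] head=1 tail=3 count=2
After op 6 (write(13)): arr=[1 2 16 13 _] head=1 tail=4 count=3
After op 7 (read()): arr=[1 2 16 13 _] head=2 tail=4 count=2
After op 8 (peek()): arr=[1 2 16 13 _] head=2 tail=4 count=2
After op 9 (write(10)): arr=[1 2 16 13 10] head=2 tail=0 count=3
After op 10 (write(12)): arr=[12 2 16 13 10] head=2 tail=1 count=4
After op 11 (write(20)): arr=[12 20 16 13 10] head=2 tail=2 count=5
After op 12 (write(14)): arr=[12 20 14 13 10] head=3 tail=3 count=5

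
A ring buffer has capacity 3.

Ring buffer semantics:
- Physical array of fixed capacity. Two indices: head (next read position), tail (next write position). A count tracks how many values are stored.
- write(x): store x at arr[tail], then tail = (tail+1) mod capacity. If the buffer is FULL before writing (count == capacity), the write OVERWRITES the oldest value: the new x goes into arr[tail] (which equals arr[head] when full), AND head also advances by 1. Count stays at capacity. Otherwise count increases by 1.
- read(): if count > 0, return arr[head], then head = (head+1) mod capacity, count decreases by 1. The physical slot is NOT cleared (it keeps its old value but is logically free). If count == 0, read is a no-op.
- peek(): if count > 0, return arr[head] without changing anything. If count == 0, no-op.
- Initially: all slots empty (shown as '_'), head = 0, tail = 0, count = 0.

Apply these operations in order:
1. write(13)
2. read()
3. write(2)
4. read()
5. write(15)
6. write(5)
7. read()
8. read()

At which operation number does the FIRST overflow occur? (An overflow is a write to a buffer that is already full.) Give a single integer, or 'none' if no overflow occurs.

Answer: none

Derivation:
After op 1 (write(13)): arr=[13 _ _] head=0 tail=1 count=1
After op 2 (read()): arr=[13 _ _] head=1 tail=1 count=0
After op 3 (write(2)): arr=[13 2 _] head=1 tail=2 count=1
After op 4 (read()): arr=[13 2 _] head=2 tail=2 count=0
After op 5 (write(15)): arr=[13 2 15] head=2 tail=0 count=1
After op 6 (write(5)): arr=[5 2 15] head=2 tail=1 count=2
After op 7 (read()): arr=[5 2 15] head=0 tail=1 count=1
After op 8 (read()): arr=[5 2 15] head=1 tail=1 count=0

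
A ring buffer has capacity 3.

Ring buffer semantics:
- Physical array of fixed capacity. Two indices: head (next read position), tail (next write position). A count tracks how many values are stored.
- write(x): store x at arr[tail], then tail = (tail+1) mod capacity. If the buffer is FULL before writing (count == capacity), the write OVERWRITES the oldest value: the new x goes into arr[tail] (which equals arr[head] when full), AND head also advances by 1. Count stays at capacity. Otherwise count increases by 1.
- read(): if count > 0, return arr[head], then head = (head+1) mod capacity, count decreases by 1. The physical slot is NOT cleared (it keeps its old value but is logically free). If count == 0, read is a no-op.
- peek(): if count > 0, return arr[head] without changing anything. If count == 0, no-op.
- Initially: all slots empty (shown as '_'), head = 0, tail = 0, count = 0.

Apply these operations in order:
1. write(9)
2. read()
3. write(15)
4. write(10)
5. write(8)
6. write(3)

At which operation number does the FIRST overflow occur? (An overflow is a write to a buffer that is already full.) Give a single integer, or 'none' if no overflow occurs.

After op 1 (write(9)): arr=[9 _ _] head=0 tail=1 count=1
After op 2 (read()): arr=[9 _ _] head=1 tail=1 count=0
After op 3 (write(15)): arr=[9 15 _] head=1 tail=2 count=1
After op 4 (write(10)): arr=[9 15 10] head=1 tail=0 count=2
After op 5 (write(8)): arr=[8 15 10] head=1 tail=1 count=3
After op 6 (write(3)): arr=[8 3 10] head=2 tail=2 count=3

Answer: 6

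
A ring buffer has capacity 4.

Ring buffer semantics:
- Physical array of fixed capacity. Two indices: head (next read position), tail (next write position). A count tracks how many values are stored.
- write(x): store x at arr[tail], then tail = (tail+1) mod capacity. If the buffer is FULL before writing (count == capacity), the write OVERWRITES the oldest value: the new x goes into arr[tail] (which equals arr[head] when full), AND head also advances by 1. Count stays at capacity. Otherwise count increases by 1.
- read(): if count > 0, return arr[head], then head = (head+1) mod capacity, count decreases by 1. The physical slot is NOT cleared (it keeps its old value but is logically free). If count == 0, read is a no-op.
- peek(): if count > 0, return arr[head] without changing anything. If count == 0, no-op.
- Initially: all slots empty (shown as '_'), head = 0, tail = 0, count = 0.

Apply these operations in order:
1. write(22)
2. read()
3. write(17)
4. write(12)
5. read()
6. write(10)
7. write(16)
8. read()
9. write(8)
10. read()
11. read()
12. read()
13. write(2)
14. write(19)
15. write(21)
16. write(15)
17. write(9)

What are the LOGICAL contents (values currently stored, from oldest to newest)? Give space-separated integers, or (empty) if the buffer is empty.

Answer: 19 21 15 9

Derivation:
After op 1 (write(22)): arr=[22 _ _ _] head=0 tail=1 count=1
After op 2 (read()): arr=[22 _ _ _] head=1 tail=1 count=0
After op 3 (write(17)): arr=[22 17 _ _] head=1 tail=2 count=1
After op 4 (write(12)): arr=[22 17 12 _] head=1 tail=3 count=2
After op 5 (read()): arr=[22 17 12 _] head=2 tail=3 count=1
After op 6 (write(10)): arr=[22 17 12 10] head=2 tail=0 count=2
After op 7 (write(16)): arr=[16 17 12 10] head=2 tail=1 count=3
After op 8 (read()): arr=[16 17 12 10] head=3 tail=1 count=2
After op 9 (write(8)): arr=[16 8 12 10] head=3 tail=2 count=3
After op 10 (read()): arr=[16 8 12 10] head=0 tail=2 count=2
After op 11 (read()): arr=[16 8 12 10] head=1 tail=2 count=1
After op 12 (read()): arr=[16 8 12 10] head=2 tail=2 count=0
After op 13 (write(2)): arr=[16 8 2 10] head=2 tail=3 count=1
After op 14 (write(19)): arr=[16 8 2 19] head=2 tail=0 count=2
After op 15 (write(21)): arr=[21 8 2 19] head=2 tail=1 count=3
After op 16 (write(15)): arr=[21 15 2 19] head=2 tail=2 count=4
After op 17 (write(9)): arr=[21 15 9 19] head=3 tail=3 count=4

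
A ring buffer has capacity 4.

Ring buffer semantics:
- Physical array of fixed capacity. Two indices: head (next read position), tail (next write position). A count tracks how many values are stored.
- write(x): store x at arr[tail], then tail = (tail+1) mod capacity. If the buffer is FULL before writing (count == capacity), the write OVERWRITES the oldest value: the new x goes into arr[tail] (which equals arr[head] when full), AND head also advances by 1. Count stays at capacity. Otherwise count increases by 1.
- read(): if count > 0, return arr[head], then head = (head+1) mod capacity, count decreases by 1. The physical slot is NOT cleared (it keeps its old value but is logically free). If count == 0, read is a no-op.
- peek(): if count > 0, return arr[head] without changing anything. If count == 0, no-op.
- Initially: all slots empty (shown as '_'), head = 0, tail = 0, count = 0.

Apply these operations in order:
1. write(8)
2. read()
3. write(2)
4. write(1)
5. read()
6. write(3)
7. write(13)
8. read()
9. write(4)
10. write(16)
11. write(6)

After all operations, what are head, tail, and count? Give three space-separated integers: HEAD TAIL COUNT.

After op 1 (write(8)): arr=[8 _ _ _] head=0 tail=1 count=1
After op 2 (read()): arr=[8 _ _ _] head=1 tail=1 count=0
After op 3 (write(2)): arr=[8 2 _ _] head=1 tail=2 count=1
After op 4 (write(1)): arr=[8 2 1 _] head=1 tail=3 count=2
After op 5 (read()): arr=[8 2 1 _] head=2 tail=3 count=1
After op 6 (write(3)): arr=[8 2 1 3] head=2 tail=0 count=2
After op 7 (write(13)): arr=[13 2 1 3] head=2 tail=1 count=3
After op 8 (read()): arr=[13 2 1 3] head=3 tail=1 count=2
After op 9 (write(4)): arr=[13 4 1 3] head=3 tail=2 count=3
After op 10 (write(16)): arr=[13 4 16 3] head=3 tail=3 count=4
After op 11 (write(6)): arr=[13 4 16 6] head=0 tail=0 count=4

Answer: 0 0 4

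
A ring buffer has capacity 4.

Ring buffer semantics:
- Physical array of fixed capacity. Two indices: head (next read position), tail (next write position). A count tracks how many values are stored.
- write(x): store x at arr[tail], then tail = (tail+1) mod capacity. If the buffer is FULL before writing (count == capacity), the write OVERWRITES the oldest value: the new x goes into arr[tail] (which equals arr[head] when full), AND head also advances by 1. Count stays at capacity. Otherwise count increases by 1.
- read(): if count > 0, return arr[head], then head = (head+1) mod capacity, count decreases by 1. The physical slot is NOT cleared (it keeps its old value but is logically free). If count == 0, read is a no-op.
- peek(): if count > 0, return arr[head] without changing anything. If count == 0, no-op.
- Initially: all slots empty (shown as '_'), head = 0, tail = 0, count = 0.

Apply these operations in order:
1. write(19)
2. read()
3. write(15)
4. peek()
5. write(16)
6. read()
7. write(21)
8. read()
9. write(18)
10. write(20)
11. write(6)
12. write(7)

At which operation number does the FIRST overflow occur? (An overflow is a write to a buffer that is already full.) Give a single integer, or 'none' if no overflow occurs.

After op 1 (write(19)): arr=[19 _ _ _] head=0 tail=1 count=1
After op 2 (read()): arr=[19 _ _ _] head=1 tail=1 count=0
After op 3 (write(15)): arr=[19 15 _ _] head=1 tail=2 count=1
After op 4 (peek()): arr=[19 15 _ _] head=1 tail=2 count=1
After op 5 (write(16)): arr=[19 15 16 _] head=1 tail=3 count=2
After op 6 (read()): arr=[19 15 16 _] head=2 tail=3 count=1
After op 7 (write(21)): arr=[19 15 16 21] head=2 tail=0 count=2
After op 8 (read()): arr=[19 15 16 21] head=3 tail=0 count=1
After op 9 (write(18)): arr=[18 15 16 21] head=3 tail=1 count=2
After op 10 (write(20)): arr=[18 20 16 21] head=3 tail=2 count=3
After op 11 (write(6)): arr=[18 20 6 21] head=3 tail=3 count=4
After op 12 (write(7)): arr=[18 20 6 7] head=0 tail=0 count=4

Answer: 12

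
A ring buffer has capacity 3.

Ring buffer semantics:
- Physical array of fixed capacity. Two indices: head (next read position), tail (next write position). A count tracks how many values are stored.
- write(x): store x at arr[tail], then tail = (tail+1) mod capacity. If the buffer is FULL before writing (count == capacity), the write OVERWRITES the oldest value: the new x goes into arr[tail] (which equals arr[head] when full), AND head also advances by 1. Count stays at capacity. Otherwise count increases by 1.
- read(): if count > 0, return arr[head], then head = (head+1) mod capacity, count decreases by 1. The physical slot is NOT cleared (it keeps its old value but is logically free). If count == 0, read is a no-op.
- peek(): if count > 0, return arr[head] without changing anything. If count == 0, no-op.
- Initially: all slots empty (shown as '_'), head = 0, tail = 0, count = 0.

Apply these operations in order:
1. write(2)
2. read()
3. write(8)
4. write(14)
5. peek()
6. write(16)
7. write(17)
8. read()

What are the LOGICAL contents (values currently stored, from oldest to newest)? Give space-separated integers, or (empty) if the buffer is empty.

Answer: 16 17

Derivation:
After op 1 (write(2)): arr=[2 _ _] head=0 tail=1 count=1
After op 2 (read()): arr=[2 _ _] head=1 tail=1 count=0
After op 3 (write(8)): arr=[2 8 _] head=1 tail=2 count=1
After op 4 (write(14)): arr=[2 8 14] head=1 tail=0 count=2
After op 5 (peek()): arr=[2 8 14] head=1 tail=0 count=2
After op 6 (write(16)): arr=[16 8 14] head=1 tail=1 count=3
After op 7 (write(17)): arr=[16 17 14] head=2 tail=2 count=3
After op 8 (read()): arr=[16 17 14] head=0 tail=2 count=2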